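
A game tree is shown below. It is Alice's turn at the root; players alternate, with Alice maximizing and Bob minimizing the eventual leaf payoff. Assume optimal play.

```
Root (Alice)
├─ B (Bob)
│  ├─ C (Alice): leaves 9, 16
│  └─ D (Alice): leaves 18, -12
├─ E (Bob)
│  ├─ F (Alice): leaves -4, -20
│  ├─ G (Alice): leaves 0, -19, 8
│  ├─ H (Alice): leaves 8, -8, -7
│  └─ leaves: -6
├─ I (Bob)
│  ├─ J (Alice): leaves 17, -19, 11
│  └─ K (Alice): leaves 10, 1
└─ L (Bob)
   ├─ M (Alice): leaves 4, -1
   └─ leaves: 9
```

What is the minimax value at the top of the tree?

16

C (Alice): max(9, 16) = 16
D (Alice): max(18, -12) = 18
B (Bob): min(16, 18) = 16
F (Alice): max(-4, -20) = -4
G (Alice): max(0, -19, 8) = 8
H (Alice): max(8, -8, -7) = 8
E (Bob): min(-4, 8, 8, -6) = -6
J (Alice): max(17, -19, 11) = 17
K (Alice): max(10, 1) = 10
I (Bob): min(17, 10) = 10
M (Alice): max(4, -1) = 4
L (Bob): min(4, 9) = 4
Root (Alice): max(16, -6, 10, 4) = 16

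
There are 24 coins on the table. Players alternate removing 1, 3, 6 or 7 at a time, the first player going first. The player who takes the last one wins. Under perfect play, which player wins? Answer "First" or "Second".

Second

Positions where the player to move wins (W) vs loses (L):
i:   0  1  2  3  4  5  6  7  8  9 10 11 12 13 14 15 16 17 18 19 20 21 22 23 24
     L  W  L  W  L  W  W  W  W  W  W  W  L  W  L  W  L  W  W  W  W  W  W  W  L
Position 24 is L, so the second player wins.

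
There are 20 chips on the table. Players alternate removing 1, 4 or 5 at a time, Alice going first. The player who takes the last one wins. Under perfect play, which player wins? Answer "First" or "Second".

First

Mark each pile size as W (mover wins) or L (mover loses):
i:   0  1  2  3  4  5  6  7  8  9 10 11 12 13 14 15 16 17 18 19 20
     L  W  L  W  W  W  W  W  L  W  L  W  W  W  W  W  L  W  L  W  W
Position 20 is W, so the first player wins.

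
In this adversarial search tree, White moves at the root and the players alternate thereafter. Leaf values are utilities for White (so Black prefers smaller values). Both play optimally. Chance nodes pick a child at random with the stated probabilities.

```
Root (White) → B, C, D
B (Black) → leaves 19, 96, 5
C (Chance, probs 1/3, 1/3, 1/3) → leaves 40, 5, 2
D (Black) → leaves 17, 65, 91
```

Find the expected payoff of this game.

17

B (Black): min(19, 96, 5) = 5
C (Chance): 1/3·40 + 1/3·5 + 1/3·2 = 15.67
D (Black): min(17, 65, 91) = 17
Root (White): max(5, 15.67, 17) = 17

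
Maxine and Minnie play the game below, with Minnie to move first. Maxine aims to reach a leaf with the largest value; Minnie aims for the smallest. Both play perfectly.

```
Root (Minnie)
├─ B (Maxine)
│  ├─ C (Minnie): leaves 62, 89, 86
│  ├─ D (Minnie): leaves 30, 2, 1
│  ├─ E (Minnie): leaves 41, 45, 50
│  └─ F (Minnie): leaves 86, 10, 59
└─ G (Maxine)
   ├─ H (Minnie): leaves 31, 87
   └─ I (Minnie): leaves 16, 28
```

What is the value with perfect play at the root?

31

C (Minnie): min(62, 89, 86) = 62
D (Minnie): min(30, 2, 1) = 1
E (Minnie): min(41, 45, 50) = 41
F (Minnie): min(86, 10, 59) = 10
B (Maxine): max(62, 1, 41, 10) = 62
H (Minnie): min(31, 87) = 31
I (Minnie): min(16, 28) = 16
G (Maxine): max(31, 16) = 31
Root (Minnie): min(62, 31) = 31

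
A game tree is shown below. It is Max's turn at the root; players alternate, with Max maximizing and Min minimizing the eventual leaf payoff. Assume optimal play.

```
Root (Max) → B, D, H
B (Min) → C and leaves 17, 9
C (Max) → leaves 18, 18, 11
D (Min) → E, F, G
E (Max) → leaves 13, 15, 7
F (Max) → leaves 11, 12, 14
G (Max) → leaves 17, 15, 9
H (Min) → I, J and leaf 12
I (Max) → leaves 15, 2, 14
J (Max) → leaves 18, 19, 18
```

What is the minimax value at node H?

12

I: max(15, 2, 14) = 15
J: max(18, 19, 18) = 19
H: min(15, 19, 12) = 12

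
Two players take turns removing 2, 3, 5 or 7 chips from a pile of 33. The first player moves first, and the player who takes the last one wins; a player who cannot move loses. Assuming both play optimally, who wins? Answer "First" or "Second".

i:   0  1  2  3  4  5  6  7  8  9 10 11 12 13 14 15 16 17 18 19 20 21 22 23 24 25 26 27 28 29 30 31 32 33
     L  L  W  W  W  W  W  W  W  L  L  W  W  W  W  W  W  W  L  L  W  W  W  W  W  W  W  L  L  W  W  W  W  W
Position 33 is W, so the first player wins.

First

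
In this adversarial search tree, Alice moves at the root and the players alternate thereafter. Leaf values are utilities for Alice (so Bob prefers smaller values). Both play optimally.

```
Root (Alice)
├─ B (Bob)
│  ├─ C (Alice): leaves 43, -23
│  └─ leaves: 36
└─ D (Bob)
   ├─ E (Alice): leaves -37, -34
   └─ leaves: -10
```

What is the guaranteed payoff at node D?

-34

E: max(-37, -34) = -34
D: min(-34, -10) = -34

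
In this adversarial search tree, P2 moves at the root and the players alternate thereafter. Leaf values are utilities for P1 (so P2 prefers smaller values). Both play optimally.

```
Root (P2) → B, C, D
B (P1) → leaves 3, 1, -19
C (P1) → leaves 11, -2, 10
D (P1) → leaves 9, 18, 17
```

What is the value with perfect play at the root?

B (P1): max(3, 1, -19) = 3
C (P1): max(11, -2, 10) = 11
D (P1): max(9, 18, 17) = 18
Root (P2): min(3, 11, 18) = 3

3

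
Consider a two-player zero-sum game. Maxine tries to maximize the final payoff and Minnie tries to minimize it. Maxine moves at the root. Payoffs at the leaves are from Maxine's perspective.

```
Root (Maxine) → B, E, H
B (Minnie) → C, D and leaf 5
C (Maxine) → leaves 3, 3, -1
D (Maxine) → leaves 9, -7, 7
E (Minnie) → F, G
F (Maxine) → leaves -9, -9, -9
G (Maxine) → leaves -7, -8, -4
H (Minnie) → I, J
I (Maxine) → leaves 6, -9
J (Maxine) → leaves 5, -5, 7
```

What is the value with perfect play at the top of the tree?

C (Maxine): max(3, 3, -1) = 3
D (Maxine): max(9, -7, 7) = 9
B (Minnie): min(3, 9, 5) = 3
F (Maxine): max(-9, -9, -9) = -9
G (Maxine): max(-7, -8, -4) = -4
E (Minnie): min(-9, -4) = -9
I (Maxine): max(6, -9) = 6
J (Maxine): max(5, -5, 7) = 7
H (Minnie): min(6, 7) = 6
Root (Maxine): max(3, -9, 6) = 6

6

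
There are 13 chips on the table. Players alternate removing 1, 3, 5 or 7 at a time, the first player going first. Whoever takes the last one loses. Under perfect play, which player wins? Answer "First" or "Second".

Mark each pile size as W (mover wins) or L (mover loses):
i:   0  1  2  3  4  5  6  7  8  9 10 11 12 13
     W  L  W  L  W  L  W  L  W  L  W  L  W  L
Position 13 is L, so the second player wins.

Second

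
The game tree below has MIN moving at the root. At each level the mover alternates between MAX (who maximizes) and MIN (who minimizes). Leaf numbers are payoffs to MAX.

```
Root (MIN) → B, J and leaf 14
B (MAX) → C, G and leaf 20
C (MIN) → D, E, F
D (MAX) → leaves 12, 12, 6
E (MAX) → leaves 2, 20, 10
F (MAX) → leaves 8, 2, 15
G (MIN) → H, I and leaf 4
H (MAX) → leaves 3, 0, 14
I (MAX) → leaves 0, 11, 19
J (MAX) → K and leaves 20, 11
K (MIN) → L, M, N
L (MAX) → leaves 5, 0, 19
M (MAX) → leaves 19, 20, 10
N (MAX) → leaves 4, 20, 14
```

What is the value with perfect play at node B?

D: max(12, 12, 6) = 12
E: max(2, 20, 10) = 20
F: max(8, 2, 15) = 15
C: min(12, 20, 15) = 12
H: max(3, 0, 14) = 14
I: max(0, 11, 19) = 19
G: min(14, 19, 4) = 4
B: max(12, 4, 20) = 20

20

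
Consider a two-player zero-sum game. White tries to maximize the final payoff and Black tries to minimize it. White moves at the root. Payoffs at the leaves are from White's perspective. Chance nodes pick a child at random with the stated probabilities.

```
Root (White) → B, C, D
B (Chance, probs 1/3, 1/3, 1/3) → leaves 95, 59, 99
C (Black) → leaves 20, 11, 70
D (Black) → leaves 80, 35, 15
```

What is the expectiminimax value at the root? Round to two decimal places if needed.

84.33

B (Chance): 1/3·95 + 1/3·59 + 1/3·99 = 84.33
C (Black): min(20, 11, 70) = 11
D (Black): min(80, 35, 15) = 15
Root (White): max(84.33, 11, 15) = 84.33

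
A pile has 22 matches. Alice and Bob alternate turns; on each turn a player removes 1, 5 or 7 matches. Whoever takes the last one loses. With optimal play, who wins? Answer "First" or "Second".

First

Positions where the player to move wins (W) vs loses (L):
i:   0  1  2  3  4  5  6  7  8  9 10 11 12 13 14 15 16 17 18 19 20 21 22
     W  L  W  L  W  L  W  L  W  L  W  L  W  L  W  L  W  L  W  L  W  L  W
Position 22 is W, so the first player wins.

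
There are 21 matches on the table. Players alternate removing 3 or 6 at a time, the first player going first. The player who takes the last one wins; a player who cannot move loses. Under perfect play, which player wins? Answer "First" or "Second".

Positions where the player to move wins (W) vs loses (L):
i:   0  1  2  3  4  5  6  7  8  9 10 11 12 13 14 15 16 17 18 19 20 21
     L  L  L  W  W  W  W  W  W  L  L  L  W  W  W  W  W  W  L  L  L  W
Position 21 is W, so the first player wins.

First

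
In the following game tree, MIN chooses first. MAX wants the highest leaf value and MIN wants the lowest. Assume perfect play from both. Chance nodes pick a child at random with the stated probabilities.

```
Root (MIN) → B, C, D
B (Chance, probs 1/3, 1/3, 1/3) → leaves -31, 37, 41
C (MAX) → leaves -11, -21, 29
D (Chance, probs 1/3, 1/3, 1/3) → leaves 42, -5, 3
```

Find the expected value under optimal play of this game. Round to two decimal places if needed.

13.33

B (Chance): 1/3·-31 + 1/3·37 + 1/3·41 = 15.67
C (MAX): max(-11, -21, 29) = 29
D (Chance): 1/3·42 + 1/3·-5 + 1/3·3 = 13.33
Root (MIN): min(15.67, 29, 13.33) = 13.33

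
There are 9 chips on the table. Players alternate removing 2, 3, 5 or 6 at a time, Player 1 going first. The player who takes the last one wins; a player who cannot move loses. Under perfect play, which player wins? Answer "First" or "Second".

i:   0  1  2  3  4  5  6  7  8  9
     L  L  W  W  W  W  W  W  L  L
Position 9 is L, so the second player wins.

Second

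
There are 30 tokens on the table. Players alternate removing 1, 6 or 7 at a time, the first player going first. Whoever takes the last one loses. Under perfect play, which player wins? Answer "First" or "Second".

First

Positions where the player to move wins (W) vs loses (L):
i:   0  1  2  3  4  5  6  7  8  9 10 11 12 13 14 15 16 17 18 19 20 21 22 23 24 25 26 27 28 29 30
     W  L  W  L  W  L  W  W  W  W  W  W  W  L  W  L  W  L  W  W  W  W  W  W  W  L  W  L  W  L  W
Position 30 is W, so the first player wins.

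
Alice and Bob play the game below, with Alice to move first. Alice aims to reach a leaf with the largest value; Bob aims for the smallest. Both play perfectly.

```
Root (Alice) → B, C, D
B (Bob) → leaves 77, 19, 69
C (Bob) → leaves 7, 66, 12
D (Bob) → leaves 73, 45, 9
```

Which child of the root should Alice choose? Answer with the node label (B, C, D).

B (Bob): min(77, 19, 69) = 19
C (Bob): min(7, 66, 12) = 7
D (Bob): min(73, 45, 9) = 9
Root (Alice): max(19, 7, 9) = 19
Alice picks the child with the highest value: B (value 19).

B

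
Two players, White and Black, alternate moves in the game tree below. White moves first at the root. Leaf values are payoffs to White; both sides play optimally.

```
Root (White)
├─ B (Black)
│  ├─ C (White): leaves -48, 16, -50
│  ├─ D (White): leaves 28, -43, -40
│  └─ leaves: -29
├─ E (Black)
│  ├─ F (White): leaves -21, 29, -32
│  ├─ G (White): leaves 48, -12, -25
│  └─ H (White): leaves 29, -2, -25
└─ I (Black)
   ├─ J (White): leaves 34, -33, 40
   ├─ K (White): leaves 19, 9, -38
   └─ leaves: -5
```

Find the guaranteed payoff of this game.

C (White): max(-48, 16, -50) = 16
D (White): max(28, -43, -40) = 28
B (Black): min(16, 28, -29) = -29
F (White): max(-21, 29, -32) = 29
G (White): max(48, -12, -25) = 48
H (White): max(29, -2, -25) = 29
E (Black): min(29, 48, 29) = 29
J (White): max(34, -33, 40) = 40
K (White): max(19, 9, -38) = 19
I (Black): min(40, 19, -5) = -5
Root (White): max(-29, 29, -5) = 29

29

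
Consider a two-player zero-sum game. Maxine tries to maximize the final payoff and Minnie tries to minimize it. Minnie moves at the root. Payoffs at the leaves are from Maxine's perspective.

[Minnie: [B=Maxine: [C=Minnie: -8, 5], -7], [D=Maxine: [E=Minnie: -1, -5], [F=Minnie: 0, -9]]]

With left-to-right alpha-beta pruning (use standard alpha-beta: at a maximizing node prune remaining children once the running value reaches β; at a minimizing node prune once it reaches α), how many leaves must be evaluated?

C [α=-∞,β=+∞]: v=-8
B [α=-∞,β=+∞]: v=-7
E [α=-∞,β=-7]: v=-5
D [α=-∞,β=-7]: v=-5 after child 1 ≥ β → β-cutoff, skip 1
Root [α=-∞,β=+∞]: v=-7
Leaves evaluated: 5 of 7.

5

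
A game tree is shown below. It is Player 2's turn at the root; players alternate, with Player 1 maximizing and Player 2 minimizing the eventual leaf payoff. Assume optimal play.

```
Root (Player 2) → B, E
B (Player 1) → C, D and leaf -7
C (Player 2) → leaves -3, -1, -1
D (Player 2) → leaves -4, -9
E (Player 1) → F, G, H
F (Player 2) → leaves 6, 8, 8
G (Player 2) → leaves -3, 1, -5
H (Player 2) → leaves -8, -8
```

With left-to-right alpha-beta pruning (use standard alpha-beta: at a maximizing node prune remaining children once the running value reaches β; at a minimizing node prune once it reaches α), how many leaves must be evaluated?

C [α=-∞,β=+∞]: v=-3
D [α=-3,β=+∞]: v=-4 after child 1 ≤ α → α-cutoff, skip 1
B [α=-∞,β=+∞]: v=-3
F [α=-∞,β=-3]: v=6
E [α=-∞,β=-3]: v=6 after child 1 ≥ β → β-cutoff, skip 2
Root [α=-∞,β=+∞]: v=-3
Leaves evaluated: 8 of 14.

8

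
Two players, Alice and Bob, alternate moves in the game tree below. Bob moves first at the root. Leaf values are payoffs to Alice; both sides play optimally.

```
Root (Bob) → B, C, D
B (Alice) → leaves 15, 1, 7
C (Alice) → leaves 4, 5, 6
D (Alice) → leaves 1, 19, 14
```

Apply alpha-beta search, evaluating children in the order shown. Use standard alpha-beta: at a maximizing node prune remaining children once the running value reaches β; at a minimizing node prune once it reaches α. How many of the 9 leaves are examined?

8

B [α=-∞,β=+∞]: v=15
C [α=-∞,β=15]: v=6
D [α=-∞,β=6]: v=19 after child 2 ≥ β → β-cutoff, skip 1
Root [α=-∞,β=+∞]: v=6
Leaves evaluated: 8 of 9.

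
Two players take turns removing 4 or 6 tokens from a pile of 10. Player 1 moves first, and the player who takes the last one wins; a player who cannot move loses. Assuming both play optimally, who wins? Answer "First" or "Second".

Mark each pile size as W (mover wins) or L (mover loses):
i:   0  1  2  3  4  5  6  7  8  9 10
     L  L  L  L  W  W  W  W  W  W  L
Position 10 is L, so the second player wins.

Second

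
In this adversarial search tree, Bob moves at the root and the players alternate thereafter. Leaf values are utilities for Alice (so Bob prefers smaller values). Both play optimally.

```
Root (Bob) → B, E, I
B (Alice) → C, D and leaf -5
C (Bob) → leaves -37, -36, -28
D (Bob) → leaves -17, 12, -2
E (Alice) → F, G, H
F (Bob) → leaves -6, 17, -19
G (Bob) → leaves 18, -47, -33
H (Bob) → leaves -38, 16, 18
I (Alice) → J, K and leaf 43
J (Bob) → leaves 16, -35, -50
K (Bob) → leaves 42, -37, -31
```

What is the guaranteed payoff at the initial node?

C (Bob): min(-37, -36, -28) = -37
D (Bob): min(-17, 12, -2) = -17
B (Alice): max(-37, -17, -5) = -5
F (Bob): min(-6, 17, -19) = -19
G (Bob): min(18, -47, -33) = -47
H (Bob): min(-38, 16, 18) = -38
E (Alice): max(-19, -47, -38) = -19
J (Bob): min(16, -35, -50) = -50
K (Bob): min(42, -37, -31) = -37
I (Alice): max(-50, -37, 43) = 43
Root (Bob): min(-5, -19, 43) = -19

-19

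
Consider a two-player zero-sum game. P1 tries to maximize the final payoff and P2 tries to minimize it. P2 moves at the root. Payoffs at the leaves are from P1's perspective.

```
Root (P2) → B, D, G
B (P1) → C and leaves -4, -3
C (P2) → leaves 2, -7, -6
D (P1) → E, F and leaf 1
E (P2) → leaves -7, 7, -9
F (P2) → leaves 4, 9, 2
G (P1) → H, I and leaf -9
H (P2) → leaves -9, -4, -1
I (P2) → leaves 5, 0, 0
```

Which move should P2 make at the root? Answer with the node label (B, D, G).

B

C (P2): min(2, -7, -6) = -7
B (P1): max(-7, -4, -3) = -3
E (P2): min(-7, 7, -9) = -9
F (P2): min(4, 9, 2) = 2
D (P1): max(-9, 2, 1) = 2
H (P2): min(-9, -4, -1) = -9
I (P2): min(5, 0, 0) = 0
G (P1): max(-9, 0, -9) = 0
Root (P2): min(-3, 2, 0) = -3
P2 picks the child with the lowest value: B (value -3).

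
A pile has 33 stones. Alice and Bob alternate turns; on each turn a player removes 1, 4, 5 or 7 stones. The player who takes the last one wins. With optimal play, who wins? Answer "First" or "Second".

W/L table (W = player to move can force a win):
i:   0  1  2  3  4  5  6  7  8  9 10 11 12 13 14 15 16 17 18 19 20 21 22 23 24 25 26 27 28 29 30 31 32 33
     L  W  L  W  W  W  W  W  L  W  L  W  W  W  W  W  L  W  L  W  W  W  W  W  L  W  L  W  W  W  W  W  L  W
Position 33 is W, so the first player wins.

First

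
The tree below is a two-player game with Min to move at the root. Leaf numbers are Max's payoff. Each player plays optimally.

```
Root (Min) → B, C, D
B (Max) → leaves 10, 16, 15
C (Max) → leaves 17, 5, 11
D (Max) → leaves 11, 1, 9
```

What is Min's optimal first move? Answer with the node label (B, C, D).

D

B (Max): max(10, 16, 15) = 16
C (Max): max(17, 5, 11) = 17
D (Max): max(11, 1, 9) = 11
Root (Min): min(16, 17, 11) = 11
Min picks the child with the lowest value: D (value 11).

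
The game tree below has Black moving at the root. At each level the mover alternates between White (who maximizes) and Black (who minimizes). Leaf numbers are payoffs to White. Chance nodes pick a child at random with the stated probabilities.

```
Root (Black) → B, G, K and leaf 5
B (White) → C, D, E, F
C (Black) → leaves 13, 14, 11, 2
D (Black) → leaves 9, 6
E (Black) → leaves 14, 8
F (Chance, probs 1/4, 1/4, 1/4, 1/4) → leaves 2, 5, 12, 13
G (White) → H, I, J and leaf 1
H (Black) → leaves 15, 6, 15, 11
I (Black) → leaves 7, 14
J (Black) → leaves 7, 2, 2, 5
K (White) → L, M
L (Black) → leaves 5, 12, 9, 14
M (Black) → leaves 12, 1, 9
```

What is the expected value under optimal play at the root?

5

C (Black): min(13, 14, 11, 2) = 2
D (Black): min(9, 6) = 6
E (Black): min(14, 8) = 8
F (Chance): 1/4·2 + 1/4·5 + 1/4·12 + 1/4·13 = 8
B (White): max(2, 6, 8, 8) = 8
H (Black): min(15, 6, 15, 11) = 6
I (Black): min(7, 14) = 7
J (Black): min(7, 2, 2, 5) = 2
G (White): max(6, 7, 2, 1) = 7
L (Black): min(5, 12, 9, 14) = 5
M (Black): min(12, 1, 9) = 1
K (White): max(5, 1) = 5
Root (Black): min(8, 7, 5, 5) = 5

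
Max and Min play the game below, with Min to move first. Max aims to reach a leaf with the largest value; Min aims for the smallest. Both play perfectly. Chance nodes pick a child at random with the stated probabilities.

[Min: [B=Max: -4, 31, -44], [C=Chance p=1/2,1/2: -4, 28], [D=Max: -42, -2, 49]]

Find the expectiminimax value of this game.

B (Max): max(-4, 31, -44) = 31
C (Chance): 1/2·-4 + 1/2·28 = 12
D (Max): max(-42, -2, 49) = 49
Root (Min): min(31, 12, 49) = 12

12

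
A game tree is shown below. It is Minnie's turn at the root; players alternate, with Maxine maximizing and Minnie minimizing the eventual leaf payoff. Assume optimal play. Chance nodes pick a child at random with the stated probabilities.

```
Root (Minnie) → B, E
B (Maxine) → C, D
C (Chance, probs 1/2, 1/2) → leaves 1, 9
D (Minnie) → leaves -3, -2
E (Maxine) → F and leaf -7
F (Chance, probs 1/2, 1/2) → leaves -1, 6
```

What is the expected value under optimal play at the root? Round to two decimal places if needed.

2.5

C (Chance): 1/2·1 + 1/2·9 = 5
D (Minnie): min(-3, -2) = -3
B (Maxine): max(5, -3) = 5
F (Chance): 1/2·-1 + 1/2·6 = 2.5
E (Maxine): max(2.5, -7) = 2.5
Root (Minnie): min(5, 2.5) = 2.5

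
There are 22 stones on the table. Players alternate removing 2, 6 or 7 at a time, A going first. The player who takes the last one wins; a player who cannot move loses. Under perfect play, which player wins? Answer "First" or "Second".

Second

i:   0  1  2  3  4  5  6  7  8  9 10 11 12 13 14 15 16 17 18 19 20 21 22
     L  L  W  W  L  L  W  W  W  L  W  W  W  L  L  W  W  L  L  W  W  W  L
Position 22 is L, so the second player wins.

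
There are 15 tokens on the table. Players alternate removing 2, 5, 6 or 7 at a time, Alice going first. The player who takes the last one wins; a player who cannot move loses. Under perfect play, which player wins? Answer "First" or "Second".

First

Mark each pile size as W (mover wins) or L (mover loses):
i:   0  1  2  3  4  5  6  7  8  9 10 11 12 13 14 15
     L  L  W  W  L  W  W  W  W  W  W  W  L  L  W  W
Position 15 is W, so the first player wins.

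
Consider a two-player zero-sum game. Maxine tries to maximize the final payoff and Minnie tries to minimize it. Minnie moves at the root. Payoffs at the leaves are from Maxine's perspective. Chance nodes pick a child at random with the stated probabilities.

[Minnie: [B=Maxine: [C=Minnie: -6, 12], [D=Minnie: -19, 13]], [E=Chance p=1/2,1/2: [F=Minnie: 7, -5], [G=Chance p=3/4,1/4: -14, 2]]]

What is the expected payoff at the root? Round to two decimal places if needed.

-7.5

C (Minnie): min(-6, 12) = -6
D (Minnie): min(-19, 13) = -19
B (Maxine): max(-6, -19) = -6
F (Minnie): min(7, -5) = -5
G (Chance): 3/4·-14 + 1/4·2 = -10
E (Chance): 1/2·-5 + 1/2·-10 = -7.5
Root (Minnie): min(-6, -7.5) = -7.5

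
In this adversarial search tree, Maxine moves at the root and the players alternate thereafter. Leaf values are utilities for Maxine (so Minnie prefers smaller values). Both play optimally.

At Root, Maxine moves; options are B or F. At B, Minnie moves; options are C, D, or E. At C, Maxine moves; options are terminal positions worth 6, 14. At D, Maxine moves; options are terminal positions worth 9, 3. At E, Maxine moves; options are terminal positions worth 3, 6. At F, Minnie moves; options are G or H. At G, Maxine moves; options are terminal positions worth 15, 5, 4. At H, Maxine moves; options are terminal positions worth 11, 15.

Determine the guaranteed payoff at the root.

15

C (Maxine): max(6, 14) = 14
D (Maxine): max(9, 3) = 9
E (Maxine): max(3, 6) = 6
B (Minnie): min(14, 9, 6) = 6
G (Maxine): max(15, 5, 4) = 15
H (Maxine): max(11, 15) = 15
F (Minnie): min(15, 15) = 15
Root (Maxine): max(6, 15) = 15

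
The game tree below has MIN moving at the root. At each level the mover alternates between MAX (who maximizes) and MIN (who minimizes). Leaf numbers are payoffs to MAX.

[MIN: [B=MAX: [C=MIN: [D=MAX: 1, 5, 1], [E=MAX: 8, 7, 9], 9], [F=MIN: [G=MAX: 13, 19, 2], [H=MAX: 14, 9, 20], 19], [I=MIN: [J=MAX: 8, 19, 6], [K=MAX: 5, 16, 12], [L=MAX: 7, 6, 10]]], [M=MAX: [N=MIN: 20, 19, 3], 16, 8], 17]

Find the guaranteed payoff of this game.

16

D (MAX): max(1, 5, 1) = 5
E (MAX): max(8, 7, 9) = 9
C (MIN): min(5, 9, 9) = 5
G (MAX): max(13, 19, 2) = 19
H (MAX): max(14, 9, 20) = 20
F (MIN): min(19, 20, 19) = 19
J (MAX): max(8, 19, 6) = 19
K (MAX): max(5, 16, 12) = 16
L (MAX): max(7, 6, 10) = 10
I (MIN): min(19, 16, 10) = 10
B (MAX): max(5, 19, 10) = 19
N (MIN): min(20, 19, 3) = 3
M (MAX): max(3, 16, 8) = 16
Root (MIN): min(19, 16, 17) = 16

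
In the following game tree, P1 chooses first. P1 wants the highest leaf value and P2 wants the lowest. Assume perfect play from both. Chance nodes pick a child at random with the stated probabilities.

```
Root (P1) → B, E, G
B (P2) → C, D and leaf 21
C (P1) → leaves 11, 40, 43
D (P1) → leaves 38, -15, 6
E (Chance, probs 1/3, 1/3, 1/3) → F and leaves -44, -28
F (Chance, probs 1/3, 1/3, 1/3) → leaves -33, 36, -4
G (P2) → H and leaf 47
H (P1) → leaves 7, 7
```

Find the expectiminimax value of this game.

21

C (P1): max(11, 40, 43) = 43
D (P1): max(38, -15, 6) = 38
B (P2): min(43, 38, 21) = 21
F (Chance): 1/3·-33 + 1/3·36 + 1/3·-4 = -0.33
E (Chance): 1/3·-0.33 + 1/3·-44 + 1/3·-28 = -24.11
H (P1): max(7, 7) = 7
G (P2): min(7, 47) = 7
Root (P1): max(21, -24.11, 7) = 21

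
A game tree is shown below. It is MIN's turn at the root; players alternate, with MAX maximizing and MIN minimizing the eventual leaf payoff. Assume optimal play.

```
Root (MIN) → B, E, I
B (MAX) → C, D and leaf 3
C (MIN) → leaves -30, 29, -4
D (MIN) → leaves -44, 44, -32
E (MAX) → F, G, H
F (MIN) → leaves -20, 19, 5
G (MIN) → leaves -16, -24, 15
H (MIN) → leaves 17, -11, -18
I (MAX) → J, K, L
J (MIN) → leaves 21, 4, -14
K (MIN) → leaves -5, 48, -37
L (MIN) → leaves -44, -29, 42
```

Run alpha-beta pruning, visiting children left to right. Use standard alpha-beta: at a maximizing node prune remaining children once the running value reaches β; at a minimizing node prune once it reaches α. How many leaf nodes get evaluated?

16

C [α=-∞,β=+∞]: v=-30
D [α=-30,β=+∞]: v=-44 after child 1 ≤ α → α-cutoff, skip 2
B [α=-∞,β=+∞]: v=3
F [α=-∞,β=3]: v=-20
G [α=-20,β=3]: v=-24 after child 2 ≤ α → α-cutoff, skip 1
H [α=-20,β=3]: v=-18
E [α=-∞,β=3]: v=-18
J [α=-∞,β=-18]: v=-14
I [α=-∞,β=-18]: v=-14 after child 1 ≥ β → β-cutoff, skip 2
Root [α=-∞,β=+∞]: v=-18
Leaves evaluated: 16 of 25.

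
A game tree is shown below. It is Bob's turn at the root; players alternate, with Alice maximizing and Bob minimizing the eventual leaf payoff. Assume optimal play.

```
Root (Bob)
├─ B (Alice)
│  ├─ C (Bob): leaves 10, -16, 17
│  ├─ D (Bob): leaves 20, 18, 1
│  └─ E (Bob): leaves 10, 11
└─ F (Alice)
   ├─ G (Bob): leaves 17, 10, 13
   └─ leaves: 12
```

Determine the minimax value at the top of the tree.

10

C (Bob): min(10, -16, 17) = -16
D (Bob): min(20, 18, 1) = 1
E (Bob): min(10, 11) = 10
B (Alice): max(-16, 1, 10) = 10
G (Bob): min(17, 10, 13) = 10
F (Alice): max(10, 12) = 12
Root (Bob): min(10, 12) = 10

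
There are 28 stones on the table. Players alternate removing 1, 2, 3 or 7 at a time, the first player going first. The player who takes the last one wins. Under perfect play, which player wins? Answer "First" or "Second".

W/L table (W = player to move can force a win):
i:   0  1  2  3  4  5  6  7  8  9 10 11 12 13 14 15 16 17 18 19 20 21 22 23 24 25 26 27 28
     L  W  W  W  L  W  W  W  L  W  W  W  L  W  W  W  L  W  W  W  L  W  W  W  L  W  W  W  L
Position 28 is L, so the second player wins.

Second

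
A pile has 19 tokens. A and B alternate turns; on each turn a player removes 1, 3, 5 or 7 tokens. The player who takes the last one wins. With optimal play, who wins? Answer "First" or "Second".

First

Mark each pile size as W (mover wins) or L (mover loses):
i:   0  1  2  3  4  5  6  7  8  9 10 11 12 13 14 15 16 17 18 19
     L  W  L  W  L  W  L  W  L  W  L  W  L  W  L  W  L  W  L  W
Position 19 is W, so the first player wins.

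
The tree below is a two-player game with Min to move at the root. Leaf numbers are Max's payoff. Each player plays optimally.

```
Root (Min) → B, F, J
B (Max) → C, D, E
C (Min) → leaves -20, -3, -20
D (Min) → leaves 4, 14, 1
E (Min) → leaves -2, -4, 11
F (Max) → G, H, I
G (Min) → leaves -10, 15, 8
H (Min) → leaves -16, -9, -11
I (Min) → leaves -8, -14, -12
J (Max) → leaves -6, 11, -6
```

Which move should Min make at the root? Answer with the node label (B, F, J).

C (Min): min(-20, -3, -20) = -20
D (Min): min(4, 14, 1) = 1
E (Min): min(-2, -4, 11) = -4
B (Max): max(-20, 1, -4) = 1
G (Min): min(-10, 15, 8) = -10
H (Min): min(-16, -9, -11) = -16
I (Min): min(-8, -14, -12) = -14
F (Max): max(-10, -16, -14) = -10
J (Max): max(-6, 11, -6) = 11
Root (Min): min(1, -10, 11) = -10
Min picks the child with the lowest value: F (value -10).

F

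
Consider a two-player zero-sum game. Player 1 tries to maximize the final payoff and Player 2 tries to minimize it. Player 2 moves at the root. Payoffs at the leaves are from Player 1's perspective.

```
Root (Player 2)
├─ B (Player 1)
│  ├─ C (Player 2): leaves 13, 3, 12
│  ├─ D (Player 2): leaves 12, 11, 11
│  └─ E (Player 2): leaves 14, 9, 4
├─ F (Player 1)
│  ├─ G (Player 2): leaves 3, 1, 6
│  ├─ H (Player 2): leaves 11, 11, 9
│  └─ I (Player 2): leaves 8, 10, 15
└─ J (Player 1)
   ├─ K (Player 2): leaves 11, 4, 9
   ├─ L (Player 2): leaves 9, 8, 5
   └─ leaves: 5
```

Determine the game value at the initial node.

5

C (Player 2): min(13, 3, 12) = 3
D (Player 2): min(12, 11, 11) = 11
E (Player 2): min(14, 9, 4) = 4
B (Player 1): max(3, 11, 4) = 11
G (Player 2): min(3, 1, 6) = 1
H (Player 2): min(11, 11, 9) = 9
I (Player 2): min(8, 10, 15) = 8
F (Player 1): max(1, 9, 8) = 9
K (Player 2): min(11, 4, 9) = 4
L (Player 2): min(9, 8, 5) = 5
J (Player 1): max(4, 5, 5) = 5
Root (Player 2): min(11, 9, 5) = 5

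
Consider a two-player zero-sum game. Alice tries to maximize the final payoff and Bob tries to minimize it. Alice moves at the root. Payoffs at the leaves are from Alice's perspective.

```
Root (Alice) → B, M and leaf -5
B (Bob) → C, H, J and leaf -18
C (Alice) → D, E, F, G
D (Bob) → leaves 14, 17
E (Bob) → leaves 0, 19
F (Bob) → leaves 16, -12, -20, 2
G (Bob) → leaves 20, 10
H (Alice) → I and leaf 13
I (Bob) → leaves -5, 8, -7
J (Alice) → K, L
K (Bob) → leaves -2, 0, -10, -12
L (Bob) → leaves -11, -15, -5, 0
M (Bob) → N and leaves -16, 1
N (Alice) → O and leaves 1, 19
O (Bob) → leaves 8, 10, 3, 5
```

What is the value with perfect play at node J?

K: min(-2, 0, -10, -12) = -12
L: min(-11, -15, -5, 0) = -15
J: max(-12, -15) = -12

-12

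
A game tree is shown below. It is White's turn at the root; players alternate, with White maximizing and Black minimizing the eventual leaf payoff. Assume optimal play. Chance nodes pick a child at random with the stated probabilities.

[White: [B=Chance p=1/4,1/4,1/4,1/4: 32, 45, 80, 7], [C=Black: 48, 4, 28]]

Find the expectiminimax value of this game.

B (Chance): 1/4·32 + 1/4·45 + 1/4·80 + 1/4·7 = 41
C (Black): min(48, 4, 28) = 4
Root (White): max(41, 4) = 41

41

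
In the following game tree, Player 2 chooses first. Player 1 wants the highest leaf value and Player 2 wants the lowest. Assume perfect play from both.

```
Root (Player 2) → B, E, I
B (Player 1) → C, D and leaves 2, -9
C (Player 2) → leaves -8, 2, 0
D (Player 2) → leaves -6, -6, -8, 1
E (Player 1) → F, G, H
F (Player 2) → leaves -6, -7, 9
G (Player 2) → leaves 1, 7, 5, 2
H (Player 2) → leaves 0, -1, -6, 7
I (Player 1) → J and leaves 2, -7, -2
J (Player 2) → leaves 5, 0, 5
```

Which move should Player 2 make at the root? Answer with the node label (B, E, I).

E

C (Player 2): min(-8, 2, 0) = -8
D (Player 2): min(-6, -6, -8, 1) = -8
B (Player 1): max(-8, -8, 2, -9) = 2
F (Player 2): min(-6, -7, 9) = -7
G (Player 2): min(1, 7, 5, 2) = 1
H (Player 2): min(0, -1, -6, 7) = -6
E (Player 1): max(-7, 1, -6) = 1
J (Player 2): min(5, 0, 5) = 0
I (Player 1): max(0, 2, -7, -2) = 2
Root (Player 2): min(2, 1, 2) = 1
Player 2 picks the child with the lowest value: E (value 1).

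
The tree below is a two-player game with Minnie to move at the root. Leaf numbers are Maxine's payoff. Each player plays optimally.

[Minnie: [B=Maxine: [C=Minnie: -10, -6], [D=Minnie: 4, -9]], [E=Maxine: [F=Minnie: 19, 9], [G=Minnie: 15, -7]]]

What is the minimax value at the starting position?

-9

C (Minnie): min(-10, -6) = -10
D (Minnie): min(4, -9) = -9
B (Maxine): max(-10, -9) = -9
F (Minnie): min(19, 9) = 9
G (Minnie): min(15, -7) = -7
E (Maxine): max(9, -7) = 9
Root (Minnie): min(-9, 9) = -9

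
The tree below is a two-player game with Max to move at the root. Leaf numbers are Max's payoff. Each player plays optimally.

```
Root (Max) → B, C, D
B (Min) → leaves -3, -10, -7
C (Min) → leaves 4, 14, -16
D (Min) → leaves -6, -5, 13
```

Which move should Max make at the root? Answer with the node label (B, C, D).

D

B (Min): min(-3, -10, -7) = -10
C (Min): min(4, 14, -16) = -16
D (Min): min(-6, -5, 13) = -6
Root (Max): max(-10, -16, -6) = -6
Max picks the child with the highest value: D (value -6).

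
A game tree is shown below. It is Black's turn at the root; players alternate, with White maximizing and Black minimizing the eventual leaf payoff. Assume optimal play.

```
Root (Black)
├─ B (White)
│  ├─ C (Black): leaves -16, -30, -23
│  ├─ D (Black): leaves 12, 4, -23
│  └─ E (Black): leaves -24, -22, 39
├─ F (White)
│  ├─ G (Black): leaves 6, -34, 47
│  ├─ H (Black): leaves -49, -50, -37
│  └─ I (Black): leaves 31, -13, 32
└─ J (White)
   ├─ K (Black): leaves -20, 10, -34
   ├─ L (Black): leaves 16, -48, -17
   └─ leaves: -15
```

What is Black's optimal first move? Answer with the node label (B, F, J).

B

C (Black): min(-16, -30, -23) = -30
D (Black): min(12, 4, -23) = -23
E (Black): min(-24, -22, 39) = -24
B (White): max(-30, -23, -24) = -23
G (Black): min(6, -34, 47) = -34
H (Black): min(-49, -50, -37) = -50
I (Black): min(31, -13, 32) = -13
F (White): max(-34, -50, -13) = -13
K (Black): min(-20, 10, -34) = -34
L (Black): min(16, -48, -17) = -48
J (White): max(-34, -48, -15) = -15
Root (Black): min(-23, -13, -15) = -23
Black picks the child with the lowest value: B (value -23).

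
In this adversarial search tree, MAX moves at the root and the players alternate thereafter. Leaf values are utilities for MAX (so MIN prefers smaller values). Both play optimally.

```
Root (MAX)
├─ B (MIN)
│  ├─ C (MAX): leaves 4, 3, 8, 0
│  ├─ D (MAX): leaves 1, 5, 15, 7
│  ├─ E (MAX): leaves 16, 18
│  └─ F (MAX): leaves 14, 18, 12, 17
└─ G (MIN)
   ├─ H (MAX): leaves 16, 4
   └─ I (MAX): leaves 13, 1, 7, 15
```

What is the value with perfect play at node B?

8

C: max(4, 3, 8, 0) = 8
D: max(1, 5, 15, 7) = 15
E: max(16, 18) = 18
F: max(14, 18, 12, 17) = 18
B: min(8, 15, 18, 18) = 8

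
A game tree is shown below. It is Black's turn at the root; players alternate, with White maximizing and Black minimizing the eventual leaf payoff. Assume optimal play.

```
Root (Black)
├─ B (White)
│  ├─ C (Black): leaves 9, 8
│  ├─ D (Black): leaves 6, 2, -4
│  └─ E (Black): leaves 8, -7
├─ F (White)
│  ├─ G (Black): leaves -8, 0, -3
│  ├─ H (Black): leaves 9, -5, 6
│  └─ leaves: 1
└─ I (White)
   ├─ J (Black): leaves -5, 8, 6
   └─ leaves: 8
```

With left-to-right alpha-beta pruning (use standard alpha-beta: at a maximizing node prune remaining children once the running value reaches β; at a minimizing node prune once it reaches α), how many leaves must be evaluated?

C [α=-∞,β=+∞]: v=8
D [α=8,β=+∞]: v=6 after child 1 ≤ α → α-cutoff, skip 2
E [α=8,β=+∞]: v=8 after child 1 ≤ α → α-cutoff, skip 1
B [α=-∞,β=+∞]: v=8
G [α=-∞,β=8]: v=-8
H [α=-8,β=8]: v=-5
F [α=-∞,β=8]: v=1
J [α=-∞,β=1]: v=-5
I [α=-∞,β=1]: v=8
Root [α=-∞,β=+∞]: v=1
Leaves evaluated: 15 of 18.

15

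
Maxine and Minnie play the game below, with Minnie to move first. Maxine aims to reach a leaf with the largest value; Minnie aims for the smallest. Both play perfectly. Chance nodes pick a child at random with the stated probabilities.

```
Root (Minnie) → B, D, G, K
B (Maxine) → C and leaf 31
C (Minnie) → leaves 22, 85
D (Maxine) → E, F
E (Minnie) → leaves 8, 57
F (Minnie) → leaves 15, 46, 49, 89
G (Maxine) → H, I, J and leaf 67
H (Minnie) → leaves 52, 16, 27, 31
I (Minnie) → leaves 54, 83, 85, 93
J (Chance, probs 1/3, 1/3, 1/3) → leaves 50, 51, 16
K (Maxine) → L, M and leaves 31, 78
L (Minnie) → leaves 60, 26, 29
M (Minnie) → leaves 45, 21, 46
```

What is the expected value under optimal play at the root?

15

C (Minnie): min(22, 85) = 22
B (Maxine): max(22, 31) = 31
E (Minnie): min(8, 57) = 8
F (Minnie): min(15, 46, 49, 89) = 15
D (Maxine): max(8, 15) = 15
H (Minnie): min(52, 16, 27, 31) = 16
I (Minnie): min(54, 83, 85, 93) = 54
J (Chance): 1/3·50 + 1/3·51 + 1/3·16 = 39
G (Maxine): max(16, 54, 39, 67) = 67
L (Minnie): min(60, 26, 29) = 26
M (Minnie): min(45, 21, 46) = 21
K (Maxine): max(26, 21, 31, 78) = 78
Root (Minnie): min(31, 15, 67, 78) = 15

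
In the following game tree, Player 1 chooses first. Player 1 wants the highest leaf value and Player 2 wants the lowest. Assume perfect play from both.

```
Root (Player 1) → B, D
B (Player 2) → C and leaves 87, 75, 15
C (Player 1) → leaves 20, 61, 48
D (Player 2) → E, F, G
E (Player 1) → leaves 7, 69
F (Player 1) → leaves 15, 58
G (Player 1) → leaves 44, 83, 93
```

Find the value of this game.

C (Player 1): max(20, 61, 48) = 61
B (Player 2): min(61, 87, 75, 15) = 15
E (Player 1): max(7, 69) = 69
F (Player 1): max(15, 58) = 58
G (Player 1): max(44, 83, 93) = 93
D (Player 2): min(69, 58, 93) = 58
Root (Player 1): max(15, 58) = 58

58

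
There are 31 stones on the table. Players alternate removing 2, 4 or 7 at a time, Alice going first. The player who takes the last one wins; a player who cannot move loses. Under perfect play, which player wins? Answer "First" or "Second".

First

i:   0  1  2  3  4  5  6  7  8  9 10 11 12 13 14 15 16 17 18 19 20 21 22 23 24 25 26 27 28 29 30 31
     L  L  W  W  W  W  L  W  W  L  W  W  L  W  W  L  W  W  L  W  W  L  W  W  L  W  W  L  W  W  L  W
Position 31 is W, so the first player wins.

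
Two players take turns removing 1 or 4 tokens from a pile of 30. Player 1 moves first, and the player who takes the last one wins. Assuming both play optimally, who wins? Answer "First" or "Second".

W/L table (W = player to move can force a win):
i:   0  1  2  3  4  5  6  7  8  9 10 11 12 13 14 15 16 17 18 19 20 21 22 23 24 25 26 27 28 29 30
     L  W  L  W  W  L  W  L  W  W  L  W  L  W  W  L  W  L  W  W  L  W  L  W  W  L  W  L  W  W  L
Position 30 is L, so the second player wins.

Second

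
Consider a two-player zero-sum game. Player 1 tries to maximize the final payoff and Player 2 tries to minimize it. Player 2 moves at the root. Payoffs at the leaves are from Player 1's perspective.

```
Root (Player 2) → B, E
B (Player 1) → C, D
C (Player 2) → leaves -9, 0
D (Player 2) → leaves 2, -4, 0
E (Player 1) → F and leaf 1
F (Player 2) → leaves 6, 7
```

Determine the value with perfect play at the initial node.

C (Player 2): min(-9, 0) = -9
D (Player 2): min(2, -4, 0) = -4
B (Player 1): max(-9, -4) = -4
F (Player 2): min(6, 7) = 6
E (Player 1): max(6, 1) = 6
Root (Player 2): min(-4, 6) = -4

-4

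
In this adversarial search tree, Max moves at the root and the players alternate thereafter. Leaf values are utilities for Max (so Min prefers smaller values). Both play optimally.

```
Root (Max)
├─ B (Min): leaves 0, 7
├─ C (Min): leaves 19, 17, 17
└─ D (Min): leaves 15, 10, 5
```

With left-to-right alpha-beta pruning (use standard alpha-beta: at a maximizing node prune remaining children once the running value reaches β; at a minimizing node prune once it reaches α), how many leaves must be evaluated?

6

B [α=-∞,β=+∞]: v=0
C [α=0,β=+∞]: v=17
D [α=17,β=+∞]: v=15 after child 1 ≤ α → α-cutoff, skip 2
Root [α=-∞,β=+∞]: v=17
Leaves evaluated: 6 of 8.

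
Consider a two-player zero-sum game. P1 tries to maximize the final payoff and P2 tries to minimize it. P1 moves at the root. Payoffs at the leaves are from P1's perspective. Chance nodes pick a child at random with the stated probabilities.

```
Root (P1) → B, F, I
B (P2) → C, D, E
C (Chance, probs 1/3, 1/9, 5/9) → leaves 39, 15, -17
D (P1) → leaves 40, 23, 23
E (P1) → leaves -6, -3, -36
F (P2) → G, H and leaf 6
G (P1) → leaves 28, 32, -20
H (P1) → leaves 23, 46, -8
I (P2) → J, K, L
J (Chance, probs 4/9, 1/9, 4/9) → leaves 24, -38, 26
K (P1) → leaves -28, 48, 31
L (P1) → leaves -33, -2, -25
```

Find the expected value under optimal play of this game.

6

C (Chance): 1/3·39 + 1/9·15 + 5/9·-17 = 5.22
D (P1): max(40, 23, 23) = 40
E (P1): max(-6, -3, -36) = -3
B (P2): min(5.22, 40, -3) = -3
G (P1): max(28, 32, -20) = 32
H (P1): max(23, 46, -8) = 46
F (P2): min(32, 46, 6) = 6
J (Chance): 4/9·24 + 1/9·-38 + 4/9·26 = 18
K (P1): max(-28, 48, 31) = 48
L (P1): max(-33, -2, -25) = -2
I (P2): min(18, 48, -2) = -2
Root (P1): max(-3, 6, -2) = 6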